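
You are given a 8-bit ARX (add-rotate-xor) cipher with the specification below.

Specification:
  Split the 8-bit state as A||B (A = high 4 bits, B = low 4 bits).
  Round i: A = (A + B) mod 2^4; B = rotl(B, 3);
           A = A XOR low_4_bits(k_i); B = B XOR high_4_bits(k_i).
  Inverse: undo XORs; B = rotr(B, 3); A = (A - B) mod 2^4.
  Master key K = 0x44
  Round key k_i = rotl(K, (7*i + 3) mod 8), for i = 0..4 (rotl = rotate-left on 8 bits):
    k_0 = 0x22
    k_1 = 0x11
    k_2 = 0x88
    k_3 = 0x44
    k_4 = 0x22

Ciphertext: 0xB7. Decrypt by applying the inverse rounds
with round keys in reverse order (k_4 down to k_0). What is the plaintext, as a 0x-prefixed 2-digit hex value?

s_0 = ciphertext = 0xB7
s_1 = InvRound(s_0, k_4) = 0xFA
s_2 = InvRound(s_1, k_3) = 0xED
s_3 = InvRound(s_2, k_2) = 0xCA
s_4 = InvRound(s_3, k_1) = 0x67
s_5 = InvRound(s_4, k_0) = 0xAA

0xAA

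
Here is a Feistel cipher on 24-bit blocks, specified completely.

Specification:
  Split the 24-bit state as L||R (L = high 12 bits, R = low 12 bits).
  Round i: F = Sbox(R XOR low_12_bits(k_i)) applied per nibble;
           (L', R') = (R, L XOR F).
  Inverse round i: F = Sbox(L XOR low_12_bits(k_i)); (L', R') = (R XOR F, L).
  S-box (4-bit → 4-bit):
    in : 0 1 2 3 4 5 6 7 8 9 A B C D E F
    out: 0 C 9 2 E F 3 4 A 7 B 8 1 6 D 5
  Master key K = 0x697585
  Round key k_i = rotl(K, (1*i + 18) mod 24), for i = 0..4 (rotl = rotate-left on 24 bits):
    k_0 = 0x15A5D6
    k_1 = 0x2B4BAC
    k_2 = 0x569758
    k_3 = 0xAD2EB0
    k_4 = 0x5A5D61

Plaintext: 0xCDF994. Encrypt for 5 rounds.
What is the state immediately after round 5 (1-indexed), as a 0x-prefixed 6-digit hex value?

s_0 = plaintext = 0xCDF994
s_1 = Round(s_0, k_0) = 0x994D36
s_2 = Round(s_1, k_1) = 0xD36AEF
s_3 = Round(s_2, k_2) = 0xAEFBB2
s_4 = Round(s_3, k_3) = 0xBB25E6
s_5 = Round(s_4, k_4) = 0x5E6116

0x5E6116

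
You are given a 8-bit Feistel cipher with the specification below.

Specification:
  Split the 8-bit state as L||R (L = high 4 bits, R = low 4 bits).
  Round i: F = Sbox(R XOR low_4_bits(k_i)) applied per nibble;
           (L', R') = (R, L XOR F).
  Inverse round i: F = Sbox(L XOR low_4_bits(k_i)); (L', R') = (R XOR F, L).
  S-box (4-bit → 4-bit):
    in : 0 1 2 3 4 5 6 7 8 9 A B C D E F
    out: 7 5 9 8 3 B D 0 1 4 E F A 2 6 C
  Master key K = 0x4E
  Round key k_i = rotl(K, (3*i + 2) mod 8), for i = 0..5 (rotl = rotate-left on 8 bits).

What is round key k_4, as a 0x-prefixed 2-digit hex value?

K = 0x4E
k_0 = rotl(K, (3*0+2) mod 8) = rotl(K, 2) = 0x39
k_1 = rotl(K, (3*1+2) mod 8) = rotl(K, 5) = 0xC9
k_2 = rotl(K, (3*2+2) mod 8) = rotl(K, 0) = 0x4E
k_3 = rotl(K, (3*3+2) mod 8) = rotl(K, 3) = 0x72
k_4 = rotl(K, (3*4+2) mod 8) = rotl(K, 6) = 0x93

0x93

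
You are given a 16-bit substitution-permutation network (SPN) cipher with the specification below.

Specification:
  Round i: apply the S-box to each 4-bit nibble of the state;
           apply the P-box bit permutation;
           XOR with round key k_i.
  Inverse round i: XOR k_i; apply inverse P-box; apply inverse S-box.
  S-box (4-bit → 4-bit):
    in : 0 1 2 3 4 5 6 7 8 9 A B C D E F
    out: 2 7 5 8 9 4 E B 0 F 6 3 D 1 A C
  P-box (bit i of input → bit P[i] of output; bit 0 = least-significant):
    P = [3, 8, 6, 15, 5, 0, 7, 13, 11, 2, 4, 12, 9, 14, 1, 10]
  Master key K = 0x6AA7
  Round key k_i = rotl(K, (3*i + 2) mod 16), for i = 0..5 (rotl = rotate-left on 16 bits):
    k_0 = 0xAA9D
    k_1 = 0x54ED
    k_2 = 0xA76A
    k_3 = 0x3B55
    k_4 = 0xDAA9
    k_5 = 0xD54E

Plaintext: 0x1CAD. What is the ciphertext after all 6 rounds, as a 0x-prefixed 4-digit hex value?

0x2436

s_0 = plaintext = 0x1CAD
s_1 = Round(s_0, k_0) = 0xF006
s_2 = Round(s_1, k_1) = 0xD1AA
s_3 = Round(s_2, k_2) = 0xACBF
s_4 = Round(s_3, k_3) = 0xE326
s_5 = Round(s_4, k_4) = 0x0F49
s_6 = Round(s_5, k_5) = 0x2436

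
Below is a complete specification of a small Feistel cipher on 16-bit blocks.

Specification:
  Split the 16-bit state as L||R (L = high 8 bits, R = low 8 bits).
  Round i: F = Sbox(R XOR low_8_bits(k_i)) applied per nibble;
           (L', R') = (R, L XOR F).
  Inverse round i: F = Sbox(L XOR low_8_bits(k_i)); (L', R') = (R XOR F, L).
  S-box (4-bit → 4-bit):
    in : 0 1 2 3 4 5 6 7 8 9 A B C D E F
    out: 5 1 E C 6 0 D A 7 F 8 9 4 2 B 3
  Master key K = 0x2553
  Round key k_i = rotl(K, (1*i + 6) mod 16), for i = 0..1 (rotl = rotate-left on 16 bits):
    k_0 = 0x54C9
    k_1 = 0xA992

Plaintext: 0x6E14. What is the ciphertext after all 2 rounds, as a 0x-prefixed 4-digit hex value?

0x4C3F

s_0 = plaintext = 0x6E14
s_1 = Round(s_0, k_0) = 0x144C
s_2 = Round(s_1, k_1) = 0x4C3F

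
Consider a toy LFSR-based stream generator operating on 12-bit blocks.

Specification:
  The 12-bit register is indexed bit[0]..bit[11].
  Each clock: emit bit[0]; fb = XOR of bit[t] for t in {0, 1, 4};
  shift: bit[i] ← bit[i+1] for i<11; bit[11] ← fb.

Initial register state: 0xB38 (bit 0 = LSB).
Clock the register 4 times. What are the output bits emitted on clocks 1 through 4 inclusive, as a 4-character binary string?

0001

reg_0 = 0xB38
clock 1: out=0, reg = 0xD9C
clock 2: out=0, reg = 0xECE
clock 3: out=0, reg = 0xF67
clock 4: out=1, reg = 0x7B3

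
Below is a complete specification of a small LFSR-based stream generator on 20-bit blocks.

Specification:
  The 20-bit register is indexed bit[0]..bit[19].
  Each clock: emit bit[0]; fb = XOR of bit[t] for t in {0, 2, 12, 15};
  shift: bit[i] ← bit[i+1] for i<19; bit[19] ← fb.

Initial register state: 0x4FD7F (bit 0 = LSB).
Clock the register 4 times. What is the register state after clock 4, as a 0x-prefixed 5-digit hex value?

0x64FD7

reg_0 = 0x4FD7F
clock 1: out=1, reg = 0x27EBF
clock 2: out=1, reg = 0x93F5F
clock 3: out=1, reg = 0xC9FAF
clock 4: out=1, reg = 0x64FD7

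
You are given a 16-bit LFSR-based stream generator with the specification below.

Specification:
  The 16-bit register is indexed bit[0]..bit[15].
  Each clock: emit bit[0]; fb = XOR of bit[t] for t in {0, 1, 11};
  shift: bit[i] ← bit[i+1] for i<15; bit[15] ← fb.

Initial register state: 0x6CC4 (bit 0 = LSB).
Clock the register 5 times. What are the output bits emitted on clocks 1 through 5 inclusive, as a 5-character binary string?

reg_0 = 0x6CC4
clock 1: out=0, reg = 0xB662
clock 2: out=0, reg = 0xDB31
clock 3: out=1, reg = 0x6D98
clock 4: out=0, reg = 0xB6CC
clock 5: out=0, reg = 0x5B66

00100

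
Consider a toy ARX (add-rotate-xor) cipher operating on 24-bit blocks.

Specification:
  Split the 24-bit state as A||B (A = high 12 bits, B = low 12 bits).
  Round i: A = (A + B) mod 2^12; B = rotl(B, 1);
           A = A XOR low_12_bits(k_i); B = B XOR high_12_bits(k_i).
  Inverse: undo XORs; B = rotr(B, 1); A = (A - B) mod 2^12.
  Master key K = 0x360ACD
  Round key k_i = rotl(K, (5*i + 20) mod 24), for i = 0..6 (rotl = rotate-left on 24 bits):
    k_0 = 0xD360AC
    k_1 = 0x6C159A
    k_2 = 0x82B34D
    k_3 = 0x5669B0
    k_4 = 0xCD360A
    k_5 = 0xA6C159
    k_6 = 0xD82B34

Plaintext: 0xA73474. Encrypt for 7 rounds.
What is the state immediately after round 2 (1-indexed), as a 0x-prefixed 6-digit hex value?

s_0 = plaintext = 0xA73474
s_1 = Round(s_0, k_0) = 0xE4B5DE
s_2 = Round(s_1, k_1) = 0x1B3D7D
s_3 = Round(s_2, k_2) = 0xC7D2D0
s_4 = Round(s_3, k_3) = 0x6FD0C6
s_5 = Round(s_4, k_4) = 0x1C9D5F
s_6 = Round(s_5, k_5) = 0xE710D3
s_7 = Round(s_6, k_6) = 0x470C24

0x1B3D7D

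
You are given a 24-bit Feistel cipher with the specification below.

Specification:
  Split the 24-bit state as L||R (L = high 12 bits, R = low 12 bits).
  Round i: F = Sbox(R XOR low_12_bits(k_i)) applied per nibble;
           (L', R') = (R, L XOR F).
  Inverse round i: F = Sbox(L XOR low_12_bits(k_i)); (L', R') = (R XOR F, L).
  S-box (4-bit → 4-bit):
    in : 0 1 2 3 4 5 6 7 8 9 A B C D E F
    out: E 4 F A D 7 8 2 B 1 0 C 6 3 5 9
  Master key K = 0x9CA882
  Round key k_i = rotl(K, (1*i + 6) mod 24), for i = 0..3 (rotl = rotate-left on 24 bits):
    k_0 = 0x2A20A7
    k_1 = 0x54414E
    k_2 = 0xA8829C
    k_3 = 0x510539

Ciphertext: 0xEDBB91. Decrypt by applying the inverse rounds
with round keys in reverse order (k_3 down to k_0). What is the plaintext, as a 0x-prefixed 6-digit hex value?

0xF05C9E

s_0 = ciphertext = 0xEDBB91
s_1 = InvRound(s_0, k_3) = 0x7CEEDB
s_2 = InvRound(s_1, k_2) = 0x9A47CE
s_3 = InvRound(s_2, k_1) = 0xC9E9A4
s_4 = InvRound(s_3, k_0) = 0xF05C9E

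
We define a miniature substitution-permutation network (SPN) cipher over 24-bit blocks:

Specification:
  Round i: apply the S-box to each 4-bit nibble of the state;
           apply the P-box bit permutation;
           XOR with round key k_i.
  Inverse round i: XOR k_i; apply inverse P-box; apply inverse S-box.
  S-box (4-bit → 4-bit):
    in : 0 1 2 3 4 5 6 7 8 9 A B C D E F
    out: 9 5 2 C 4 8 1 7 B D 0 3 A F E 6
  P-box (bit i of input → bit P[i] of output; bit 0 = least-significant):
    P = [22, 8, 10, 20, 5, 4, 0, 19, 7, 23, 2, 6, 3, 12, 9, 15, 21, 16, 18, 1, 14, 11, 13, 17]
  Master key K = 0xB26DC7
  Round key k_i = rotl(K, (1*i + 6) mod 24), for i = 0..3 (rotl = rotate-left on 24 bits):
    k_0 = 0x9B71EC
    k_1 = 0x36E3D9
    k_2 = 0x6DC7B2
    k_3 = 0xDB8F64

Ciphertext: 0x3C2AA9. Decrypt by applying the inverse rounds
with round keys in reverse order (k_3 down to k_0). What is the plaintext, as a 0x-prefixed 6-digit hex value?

0x3690E2

s_0 = ciphertext = 0x3C2AA9
s_1 = InvRound(s_0, k_3) = 0x370D47
s_2 = InvRound(s_1, k_2) = 0x8A39D0
s_3 = InvRound(s_2, k_1) = 0xB1D235
s_4 = InvRound(s_3, k_0) = 0x3690E2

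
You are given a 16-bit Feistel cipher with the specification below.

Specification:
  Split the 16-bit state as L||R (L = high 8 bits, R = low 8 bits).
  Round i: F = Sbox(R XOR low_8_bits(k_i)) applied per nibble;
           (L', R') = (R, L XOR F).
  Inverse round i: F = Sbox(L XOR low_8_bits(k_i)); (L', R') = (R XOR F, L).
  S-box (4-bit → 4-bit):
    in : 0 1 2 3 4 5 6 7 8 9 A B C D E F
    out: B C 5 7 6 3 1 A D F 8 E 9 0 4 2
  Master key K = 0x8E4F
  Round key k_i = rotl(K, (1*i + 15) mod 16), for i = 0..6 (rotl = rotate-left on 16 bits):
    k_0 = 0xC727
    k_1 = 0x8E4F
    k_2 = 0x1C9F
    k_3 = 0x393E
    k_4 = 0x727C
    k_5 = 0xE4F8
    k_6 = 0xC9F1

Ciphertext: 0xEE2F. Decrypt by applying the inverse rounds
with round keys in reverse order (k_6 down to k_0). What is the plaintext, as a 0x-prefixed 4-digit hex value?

0x748C

s_0 = ciphertext = 0xEE2F
s_1 = InvRound(s_0, k_6) = 0xEDEE
s_2 = InvRound(s_1, k_5) = 0x2DED
s_3 = InvRound(s_2, k_4) = 0xD12D
s_4 = InvRound(s_3, k_3) = 0x6FD1
s_5 = InvRound(s_4, k_2) = 0xFA6F
s_6 = InvRound(s_5, k_1) = 0x8CFA
s_7 = InvRound(s_6, k_0) = 0x748C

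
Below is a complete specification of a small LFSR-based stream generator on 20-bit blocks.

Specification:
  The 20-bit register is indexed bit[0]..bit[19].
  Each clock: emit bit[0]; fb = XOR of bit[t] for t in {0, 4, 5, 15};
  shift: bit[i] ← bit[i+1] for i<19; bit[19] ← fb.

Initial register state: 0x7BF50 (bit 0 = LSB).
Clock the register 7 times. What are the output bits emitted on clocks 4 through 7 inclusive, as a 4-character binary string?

reg_0 = 0x7BF50
clock 1: out=0, reg = 0x3DFA8
clock 2: out=0, reg = 0x1EFD4
clock 3: out=0, reg = 0x0F7EA
clock 4: out=0, reg = 0x07BF5
clock 5: out=1, reg = 0x83DFA
clock 6: out=0, reg = 0x41EFD
clock 7: out=1, reg = 0xA0F7E

0101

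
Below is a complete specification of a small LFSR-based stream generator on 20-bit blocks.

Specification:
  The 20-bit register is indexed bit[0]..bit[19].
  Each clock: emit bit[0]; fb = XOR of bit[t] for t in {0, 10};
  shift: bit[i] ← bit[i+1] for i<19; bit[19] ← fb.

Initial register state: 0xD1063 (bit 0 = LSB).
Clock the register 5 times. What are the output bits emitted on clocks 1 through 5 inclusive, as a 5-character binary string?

11000

reg_0 = 0xD1063
clock 1: out=1, reg = 0xE8831
clock 2: out=1, reg = 0xF4418
clock 3: out=0, reg = 0xFA20C
clock 4: out=0, reg = 0x7D106
clock 5: out=0, reg = 0x3E883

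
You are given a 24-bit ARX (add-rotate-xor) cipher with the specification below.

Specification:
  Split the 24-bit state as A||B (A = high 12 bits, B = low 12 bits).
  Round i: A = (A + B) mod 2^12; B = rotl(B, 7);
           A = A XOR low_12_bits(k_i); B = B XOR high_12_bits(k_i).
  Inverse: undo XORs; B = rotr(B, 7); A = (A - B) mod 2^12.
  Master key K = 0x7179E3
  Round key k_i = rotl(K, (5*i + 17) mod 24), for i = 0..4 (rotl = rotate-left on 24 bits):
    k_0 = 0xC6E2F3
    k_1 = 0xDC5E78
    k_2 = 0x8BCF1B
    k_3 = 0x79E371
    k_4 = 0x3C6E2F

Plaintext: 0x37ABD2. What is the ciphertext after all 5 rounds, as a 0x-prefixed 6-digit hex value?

s_0 = plaintext = 0x37ABD2
s_1 = Round(s_0, k_0) = 0xDBF530
s_2 = Round(s_1, k_1) = 0xC975EC
s_3 = Round(s_2, k_2) = 0xD98E93
s_4 = Round(s_3, k_3) = 0xF5AE6A
s_5 = Round(s_4, k_4) = 0x3EB6B5

0x3EB6B5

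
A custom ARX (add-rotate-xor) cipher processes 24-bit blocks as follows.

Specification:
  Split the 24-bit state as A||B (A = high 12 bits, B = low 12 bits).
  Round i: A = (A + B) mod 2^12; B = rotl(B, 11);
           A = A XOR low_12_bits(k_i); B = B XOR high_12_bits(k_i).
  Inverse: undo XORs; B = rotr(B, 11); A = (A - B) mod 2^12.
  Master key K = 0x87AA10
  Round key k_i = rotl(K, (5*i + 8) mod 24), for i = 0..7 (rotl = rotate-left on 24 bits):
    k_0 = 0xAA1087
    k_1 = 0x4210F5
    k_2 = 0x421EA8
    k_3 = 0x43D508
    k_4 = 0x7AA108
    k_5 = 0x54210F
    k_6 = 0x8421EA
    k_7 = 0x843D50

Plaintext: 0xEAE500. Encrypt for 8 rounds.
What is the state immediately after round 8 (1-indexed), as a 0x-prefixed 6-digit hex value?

0x9A5045

s_0 = plaintext = 0xEAE500
s_1 = Round(s_0, k_0) = 0x329821
s_2 = Round(s_1, k_1) = 0xBBF831
s_3 = Round(s_2, k_2) = 0xD58839
s_4 = Round(s_3, k_3) = 0x099821
s_5 = Round(s_4, k_4) = 0x9B2BBA
s_6 = Round(s_5, k_5) = 0x46309F
s_7 = Round(s_6, k_6) = 0x4E800D
s_8 = Round(s_7, k_7) = 0x9A5045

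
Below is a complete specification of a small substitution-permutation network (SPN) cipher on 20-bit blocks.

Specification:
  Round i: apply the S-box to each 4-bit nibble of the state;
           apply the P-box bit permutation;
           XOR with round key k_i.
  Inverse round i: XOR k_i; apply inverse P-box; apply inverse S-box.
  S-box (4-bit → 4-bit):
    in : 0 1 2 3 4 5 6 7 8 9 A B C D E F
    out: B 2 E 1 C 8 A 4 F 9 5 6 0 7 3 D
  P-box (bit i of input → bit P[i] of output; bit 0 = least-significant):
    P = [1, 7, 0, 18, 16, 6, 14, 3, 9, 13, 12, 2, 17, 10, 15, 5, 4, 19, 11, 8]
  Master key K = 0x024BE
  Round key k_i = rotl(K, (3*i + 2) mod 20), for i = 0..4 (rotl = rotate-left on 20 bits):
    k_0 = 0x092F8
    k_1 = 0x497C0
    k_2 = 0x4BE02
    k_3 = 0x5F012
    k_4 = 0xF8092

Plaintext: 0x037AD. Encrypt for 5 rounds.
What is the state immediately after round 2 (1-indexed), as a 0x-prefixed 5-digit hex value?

s_0 = plaintext = 0x037AD
s_1 = Round(s_0, k_0) = 0xBC36B
s_2 = Round(s_1, k_1) = 0xC9D09
s_3 = Round(s_2, k_2) = 0x38C68
s_4 = Round(s_3, k_3) = 0x374E9
s_5 = Round(s_4, k_4) = 0xA10C4

0xC9D09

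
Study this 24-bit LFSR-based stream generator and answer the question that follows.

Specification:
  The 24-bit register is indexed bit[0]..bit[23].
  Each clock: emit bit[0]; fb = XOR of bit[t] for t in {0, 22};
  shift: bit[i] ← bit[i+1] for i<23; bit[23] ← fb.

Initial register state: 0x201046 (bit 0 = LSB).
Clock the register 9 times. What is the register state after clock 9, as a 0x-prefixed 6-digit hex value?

0x5F1008

reg_0 = 0x201046
clock 1: out=0, reg = 0x100823
clock 2: out=1, reg = 0x880411
clock 3: out=1, reg = 0xC40208
clock 4: out=0, reg = 0xE20104
clock 5: out=0, reg = 0xF10082
clock 6: out=0, reg = 0xF88041
clock 7: out=1, reg = 0x7C4020
clock 8: out=0, reg = 0xBE2010
clock 9: out=0, reg = 0x5F1008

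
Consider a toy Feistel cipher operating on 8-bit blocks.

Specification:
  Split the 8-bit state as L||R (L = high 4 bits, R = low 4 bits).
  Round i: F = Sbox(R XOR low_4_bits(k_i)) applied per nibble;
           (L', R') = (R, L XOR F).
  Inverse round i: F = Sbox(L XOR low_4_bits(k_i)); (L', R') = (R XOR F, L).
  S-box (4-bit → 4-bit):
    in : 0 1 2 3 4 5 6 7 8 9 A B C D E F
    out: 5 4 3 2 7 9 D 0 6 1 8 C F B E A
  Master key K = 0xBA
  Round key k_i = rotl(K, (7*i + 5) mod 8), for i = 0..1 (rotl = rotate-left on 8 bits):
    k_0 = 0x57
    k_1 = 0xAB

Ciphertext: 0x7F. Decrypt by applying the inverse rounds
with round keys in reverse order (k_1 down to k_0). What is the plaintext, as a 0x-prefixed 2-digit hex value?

s_0 = ciphertext = 0x7F
s_1 = InvRound(s_0, k_1) = 0x07
s_2 = InvRound(s_1, k_0) = 0x70

0x70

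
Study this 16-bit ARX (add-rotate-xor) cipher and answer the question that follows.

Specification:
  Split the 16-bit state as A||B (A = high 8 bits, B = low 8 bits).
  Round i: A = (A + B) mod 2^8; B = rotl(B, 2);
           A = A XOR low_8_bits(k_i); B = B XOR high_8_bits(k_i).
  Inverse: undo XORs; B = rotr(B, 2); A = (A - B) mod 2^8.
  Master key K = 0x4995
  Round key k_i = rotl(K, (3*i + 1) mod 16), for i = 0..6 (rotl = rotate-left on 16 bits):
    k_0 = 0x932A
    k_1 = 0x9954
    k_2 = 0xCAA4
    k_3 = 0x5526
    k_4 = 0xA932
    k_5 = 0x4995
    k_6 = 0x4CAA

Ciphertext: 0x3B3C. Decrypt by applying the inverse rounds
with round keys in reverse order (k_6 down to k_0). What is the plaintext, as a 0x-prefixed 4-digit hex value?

s_0 = ciphertext = 0x3B3C
s_1 = InvRound(s_0, k_6) = 0x751C
s_2 = InvRound(s_1, k_5) = 0x8B55
s_3 = InvRound(s_2, k_4) = 0x7A3F
s_4 = InvRound(s_3, k_3) = 0xC29A
s_5 = InvRound(s_4, k_2) = 0x5214
s_6 = InvRound(s_5, k_1) = 0xA363
s_7 = InvRound(s_6, k_0) = 0x4D3C

0x4D3C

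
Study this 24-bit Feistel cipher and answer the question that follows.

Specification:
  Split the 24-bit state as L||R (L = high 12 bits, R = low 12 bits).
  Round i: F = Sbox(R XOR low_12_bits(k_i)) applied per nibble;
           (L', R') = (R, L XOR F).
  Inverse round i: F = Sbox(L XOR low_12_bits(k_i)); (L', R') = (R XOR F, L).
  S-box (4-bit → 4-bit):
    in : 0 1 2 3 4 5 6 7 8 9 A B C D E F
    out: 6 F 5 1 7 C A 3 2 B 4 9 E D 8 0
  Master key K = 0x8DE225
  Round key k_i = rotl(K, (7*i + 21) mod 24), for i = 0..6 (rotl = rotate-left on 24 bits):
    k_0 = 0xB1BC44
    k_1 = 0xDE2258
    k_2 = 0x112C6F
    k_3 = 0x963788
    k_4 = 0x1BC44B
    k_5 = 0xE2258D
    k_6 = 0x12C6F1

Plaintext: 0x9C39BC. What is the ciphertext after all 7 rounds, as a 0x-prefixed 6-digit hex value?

s_0 = plaintext = 0x9C39BC
s_1 = Round(s_0, k_0) = 0x9BC5C1
s_2 = Round(s_1, k_1) = 0x5C1A07
s_3 = Round(s_2, k_2) = 0xA07F63
s_4 = Round(s_3, k_3) = 0xF6388E
s_5 = Round(s_4, k_4) = 0x88E18F
s_6 = Round(s_5, k_5) = 0x18FFEB
s_7 = Round(s_6, k_6) = 0xFEBA7B

0xFEBA7B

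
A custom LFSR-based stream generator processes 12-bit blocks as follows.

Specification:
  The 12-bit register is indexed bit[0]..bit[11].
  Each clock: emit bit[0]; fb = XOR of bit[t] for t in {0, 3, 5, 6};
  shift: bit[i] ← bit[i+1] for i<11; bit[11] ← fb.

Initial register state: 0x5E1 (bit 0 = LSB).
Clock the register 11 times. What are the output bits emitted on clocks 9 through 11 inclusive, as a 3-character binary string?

101

reg_0 = 0x5E1
clock 1: out=1, reg = 0xAF0
clock 2: out=0, reg = 0x578
clock 3: out=0, reg = 0xABC
clock 4: out=0, reg = 0x55E
clock 5: out=0, reg = 0x2AF
clock 6: out=1, reg = 0x957
clock 7: out=1, reg = 0x4AB
clock 8: out=1, reg = 0xA55
clock 9: out=1, reg = 0x52A
clock 10: out=0, reg = 0x295
clock 11: out=1, reg = 0x94A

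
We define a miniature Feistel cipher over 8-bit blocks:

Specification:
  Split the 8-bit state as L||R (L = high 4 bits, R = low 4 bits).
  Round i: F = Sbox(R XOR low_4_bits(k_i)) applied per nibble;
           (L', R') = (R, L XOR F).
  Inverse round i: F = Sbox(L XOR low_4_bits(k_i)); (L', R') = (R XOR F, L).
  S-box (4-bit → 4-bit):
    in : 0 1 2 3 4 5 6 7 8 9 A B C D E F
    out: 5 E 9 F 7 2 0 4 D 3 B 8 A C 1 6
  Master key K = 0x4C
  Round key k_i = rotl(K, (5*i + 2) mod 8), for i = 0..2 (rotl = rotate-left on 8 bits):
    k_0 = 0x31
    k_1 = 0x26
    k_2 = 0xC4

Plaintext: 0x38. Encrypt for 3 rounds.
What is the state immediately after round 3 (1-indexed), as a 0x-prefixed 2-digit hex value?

0x8A

s_0 = plaintext = 0x38
s_1 = Round(s_0, k_0) = 0x80
s_2 = Round(s_1, k_1) = 0x08
s_3 = Round(s_2, k_2) = 0x8A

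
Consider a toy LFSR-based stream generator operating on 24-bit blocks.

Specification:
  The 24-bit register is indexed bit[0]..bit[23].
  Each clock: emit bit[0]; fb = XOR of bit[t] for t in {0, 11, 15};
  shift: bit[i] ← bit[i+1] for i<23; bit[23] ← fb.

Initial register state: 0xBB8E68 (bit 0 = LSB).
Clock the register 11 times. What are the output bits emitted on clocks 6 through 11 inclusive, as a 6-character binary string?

110011

reg_0 = 0xBB8E68
clock 1: out=0, reg = 0x5DC734
clock 2: out=0, reg = 0xAEE39A
clock 3: out=0, reg = 0xD771CD
clock 4: out=1, reg = 0xEBB8E6
clock 5: out=0, reg = 0x75DC73
clock 6: out=1, reg = 0xBAEE39
clock 7: out=1, reg = 0xDD771C
clock 8: out=0, reg = 0x6EBB8E
clock 9: out=0, reg = 0x375DC7
clock 10: out=1, reg = 0x1BAEE3
clock 11: out=1, reg = 0x8DD771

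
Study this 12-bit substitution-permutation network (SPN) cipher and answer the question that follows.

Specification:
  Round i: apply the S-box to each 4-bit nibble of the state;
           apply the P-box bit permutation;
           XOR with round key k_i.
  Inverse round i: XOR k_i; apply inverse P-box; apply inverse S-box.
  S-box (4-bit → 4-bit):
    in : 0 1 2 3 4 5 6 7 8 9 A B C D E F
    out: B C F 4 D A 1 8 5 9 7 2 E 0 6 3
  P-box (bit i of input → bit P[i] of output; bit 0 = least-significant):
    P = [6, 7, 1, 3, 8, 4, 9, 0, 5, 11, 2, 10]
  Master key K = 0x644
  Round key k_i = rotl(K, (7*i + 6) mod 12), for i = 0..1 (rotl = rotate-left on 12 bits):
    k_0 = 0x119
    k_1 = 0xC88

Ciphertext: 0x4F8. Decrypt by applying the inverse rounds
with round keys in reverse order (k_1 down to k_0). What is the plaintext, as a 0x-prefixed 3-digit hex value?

s_0 = ciphertext = 0x4F8
s_1 = InvRound(s_0, k_1) = 0xFB6
s_2 = InvRound(s_1, k_0) = 0x21C

0x21C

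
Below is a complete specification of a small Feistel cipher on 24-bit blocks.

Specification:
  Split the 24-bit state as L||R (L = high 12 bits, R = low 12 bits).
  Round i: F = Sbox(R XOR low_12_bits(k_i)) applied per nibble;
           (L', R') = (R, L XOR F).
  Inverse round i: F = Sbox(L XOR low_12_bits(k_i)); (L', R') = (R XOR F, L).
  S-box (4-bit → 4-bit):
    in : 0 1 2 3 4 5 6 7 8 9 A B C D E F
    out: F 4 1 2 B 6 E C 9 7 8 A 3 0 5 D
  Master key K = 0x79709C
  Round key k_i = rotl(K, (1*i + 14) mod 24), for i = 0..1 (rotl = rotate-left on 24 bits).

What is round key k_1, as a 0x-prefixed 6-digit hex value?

K = 0x79709C
k_0 = rotl(K, (1*0+14) mod 24) = rotl(K, 14) = 0x271E5C
k_1 = rotl(K, (1*1+14) mod 24) = rotl(K, 15) = 0x4E3CB8

0x4E3CB8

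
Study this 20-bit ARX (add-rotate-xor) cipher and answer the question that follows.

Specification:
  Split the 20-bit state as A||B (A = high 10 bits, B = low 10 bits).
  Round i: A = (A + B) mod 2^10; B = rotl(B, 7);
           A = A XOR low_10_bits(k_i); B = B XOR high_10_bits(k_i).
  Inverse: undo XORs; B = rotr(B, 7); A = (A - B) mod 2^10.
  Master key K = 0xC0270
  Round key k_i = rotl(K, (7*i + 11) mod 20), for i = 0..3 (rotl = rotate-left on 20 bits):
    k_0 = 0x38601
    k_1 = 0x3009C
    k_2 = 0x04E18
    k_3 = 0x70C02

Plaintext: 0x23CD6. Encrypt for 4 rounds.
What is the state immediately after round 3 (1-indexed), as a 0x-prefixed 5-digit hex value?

s_0 = plaintext = 0x23CD6
s_1 = Round(s_0, k_0) = 0xD93FB
s_2 = Round(s_1, k_1) = 0xF0D3F
s_3 = Round(s_2, k_2) = 0xC6BB4
s_4 = Round(s_3, k_3) = 0xB33B5

0xC6BB4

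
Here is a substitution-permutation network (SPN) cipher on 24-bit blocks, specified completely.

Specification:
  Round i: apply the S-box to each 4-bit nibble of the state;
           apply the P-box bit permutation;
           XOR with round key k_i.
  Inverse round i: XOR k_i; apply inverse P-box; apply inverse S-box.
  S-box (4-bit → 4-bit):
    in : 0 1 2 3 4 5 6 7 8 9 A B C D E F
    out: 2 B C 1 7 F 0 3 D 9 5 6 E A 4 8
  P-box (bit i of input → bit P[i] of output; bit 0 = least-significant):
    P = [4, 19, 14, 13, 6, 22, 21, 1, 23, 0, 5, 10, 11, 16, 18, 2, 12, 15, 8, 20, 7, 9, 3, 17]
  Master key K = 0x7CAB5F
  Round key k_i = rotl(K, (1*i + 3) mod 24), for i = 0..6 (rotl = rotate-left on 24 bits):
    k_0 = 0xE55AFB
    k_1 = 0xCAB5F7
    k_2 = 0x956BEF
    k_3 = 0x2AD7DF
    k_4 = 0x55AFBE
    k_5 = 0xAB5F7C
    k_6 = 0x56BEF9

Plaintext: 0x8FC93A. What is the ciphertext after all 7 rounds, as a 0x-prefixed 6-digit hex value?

s_0 = plaintext = 0x8FC93A
s_1 = Round(s_0, k_0) = 0x721E27
s_2 = Round(s_1, k_1) = 0xF3BE41
s_3 = Round(s_2, k_2) = 0xFA5B9F
s_4 = Round(s_3, k_3) = 0x2DEEB8
s_5 = Round(s_4, k_4) = 0x234F86
s_6 = Round(s_5, k_5) = 0x8C4336
s_7 = Round(s_6, k_6) = 0xC13731

0xC13731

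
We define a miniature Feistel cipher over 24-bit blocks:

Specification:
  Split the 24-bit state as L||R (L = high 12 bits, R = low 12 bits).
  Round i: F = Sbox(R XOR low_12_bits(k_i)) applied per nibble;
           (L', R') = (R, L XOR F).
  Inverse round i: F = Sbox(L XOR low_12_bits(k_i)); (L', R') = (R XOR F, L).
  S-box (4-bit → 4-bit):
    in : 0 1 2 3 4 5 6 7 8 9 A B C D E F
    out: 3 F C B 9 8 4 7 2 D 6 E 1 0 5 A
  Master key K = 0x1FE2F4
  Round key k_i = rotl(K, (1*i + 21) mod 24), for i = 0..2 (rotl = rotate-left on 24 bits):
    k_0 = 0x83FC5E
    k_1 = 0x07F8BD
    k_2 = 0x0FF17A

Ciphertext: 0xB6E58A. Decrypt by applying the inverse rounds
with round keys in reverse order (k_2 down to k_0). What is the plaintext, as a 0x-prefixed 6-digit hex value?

s_0 = ciphertext = 0xB6E58A
s_1 = InvRound(s_0, k_2) = 0x373B6E
s_2 = InvRound(s_1, k_1) = 0x57B373
s_3 = InvRound(s_2, k_0) = 0xEBB57B

0xEBB57B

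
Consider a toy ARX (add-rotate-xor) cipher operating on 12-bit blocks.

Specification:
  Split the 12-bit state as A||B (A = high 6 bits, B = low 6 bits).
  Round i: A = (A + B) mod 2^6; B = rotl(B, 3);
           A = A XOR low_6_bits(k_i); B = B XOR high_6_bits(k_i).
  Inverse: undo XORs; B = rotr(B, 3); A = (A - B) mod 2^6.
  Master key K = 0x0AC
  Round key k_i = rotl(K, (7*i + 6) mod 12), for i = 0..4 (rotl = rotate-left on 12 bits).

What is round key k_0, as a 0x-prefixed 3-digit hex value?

0xB02

K = 0x0AC
k_0 = rotl(K, (7*0+6) mod 12) = rotl(K, 6) = 0xB02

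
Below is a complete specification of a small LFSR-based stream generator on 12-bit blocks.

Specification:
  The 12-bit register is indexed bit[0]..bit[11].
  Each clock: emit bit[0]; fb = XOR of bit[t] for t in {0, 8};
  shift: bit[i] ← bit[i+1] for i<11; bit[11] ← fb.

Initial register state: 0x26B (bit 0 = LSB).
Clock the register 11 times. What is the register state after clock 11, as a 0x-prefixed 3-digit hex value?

0xBF2

reg_0 = 0x26B
clock 1: out=1, reg = 0x935
clock 2: out=1, reg = 0x49A
clock 3: out=0, reg = 0x24D
clock 4: out=1, reg = 0x926
clock 5: out=0, reg = 0xC93
clock 6: out=1, reg = 0xE49
clock 7: out=1, reg = 0xF24
clock 8: out=0, reg = 0xF92
clock 9: out=0, reg = 0xFC9
clock 10: out=1, reg = 0x7E4
clock 11: out=0, reg = 0xBF2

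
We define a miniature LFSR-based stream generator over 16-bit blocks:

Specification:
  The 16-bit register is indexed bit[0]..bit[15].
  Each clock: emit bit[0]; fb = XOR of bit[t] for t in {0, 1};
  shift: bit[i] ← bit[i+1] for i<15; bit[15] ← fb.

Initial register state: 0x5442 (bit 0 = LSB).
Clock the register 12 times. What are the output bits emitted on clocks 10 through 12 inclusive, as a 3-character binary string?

reg_0 = 0x5442
clock 1: out=0, reg = 0xAA21
clock 2: out=1, reg = 0xD510
clock 3: out=0, reg = 0x6A88
clock 4: out=0, reg = 0x3544
clock 5: out=0, reg = 0x1AA2
clock 6: out=0, reg = 0x8D51
clock 7: out=1, reg = 0xC6A8
clock 8: out=0, reg = 0x6354
clock 9: out=0, reg = 0x31AA
clock 10: out=0, reg = 0x98D5
clock 11: out=1, reg = 0xCC6A
clock 12: out=0, reg = 0xE635

010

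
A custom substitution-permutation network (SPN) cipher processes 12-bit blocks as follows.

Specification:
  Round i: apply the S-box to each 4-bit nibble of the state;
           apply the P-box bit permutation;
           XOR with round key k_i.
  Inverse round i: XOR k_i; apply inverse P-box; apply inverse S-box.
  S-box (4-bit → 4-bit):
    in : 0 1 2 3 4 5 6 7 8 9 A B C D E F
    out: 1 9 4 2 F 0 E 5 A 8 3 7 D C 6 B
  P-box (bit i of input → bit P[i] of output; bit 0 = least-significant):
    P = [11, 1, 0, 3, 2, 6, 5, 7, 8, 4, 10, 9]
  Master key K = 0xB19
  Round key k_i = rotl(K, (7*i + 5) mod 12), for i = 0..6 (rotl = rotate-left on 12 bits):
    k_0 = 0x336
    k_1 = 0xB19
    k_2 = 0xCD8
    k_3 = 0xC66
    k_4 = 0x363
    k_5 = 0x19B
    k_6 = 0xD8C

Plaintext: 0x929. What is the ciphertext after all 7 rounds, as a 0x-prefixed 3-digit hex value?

s_0 = plaintext = 0x929
s_1 = Round(s_0, k_0) = 0x11E
s_2 = Round(s_1, k_1) = 0x89E
s_3 = Round(s_2, k_2) = 0xE4B
s_4 = Round(s_3, k_3) = 0x091
s_5 = Round(s_4, k_4) = 0xAEB
s_6 = Round(s_5, k_5) = 0x8E8
s_7 = Round(s_6, k_6) = 0xFF6

0xFF6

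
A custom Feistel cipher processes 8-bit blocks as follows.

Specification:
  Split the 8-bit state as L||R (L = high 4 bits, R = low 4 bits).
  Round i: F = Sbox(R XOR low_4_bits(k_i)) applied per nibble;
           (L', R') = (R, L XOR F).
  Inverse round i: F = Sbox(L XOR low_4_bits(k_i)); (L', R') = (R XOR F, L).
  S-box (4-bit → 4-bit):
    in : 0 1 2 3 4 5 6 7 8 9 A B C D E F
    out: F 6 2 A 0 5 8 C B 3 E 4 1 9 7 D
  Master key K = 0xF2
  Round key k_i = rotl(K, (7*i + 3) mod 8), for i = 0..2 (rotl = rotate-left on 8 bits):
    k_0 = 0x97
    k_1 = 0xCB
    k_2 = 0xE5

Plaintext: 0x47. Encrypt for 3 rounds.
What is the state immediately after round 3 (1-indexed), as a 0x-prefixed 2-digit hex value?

s_0 = plaintext = 0x47
s_1 = Round(s_0, k_0) = 0x7B
s_2 = Round(s_1, k_1) = 0xB8
s_3 = Round(s_2, k_2) = 0x82

0x82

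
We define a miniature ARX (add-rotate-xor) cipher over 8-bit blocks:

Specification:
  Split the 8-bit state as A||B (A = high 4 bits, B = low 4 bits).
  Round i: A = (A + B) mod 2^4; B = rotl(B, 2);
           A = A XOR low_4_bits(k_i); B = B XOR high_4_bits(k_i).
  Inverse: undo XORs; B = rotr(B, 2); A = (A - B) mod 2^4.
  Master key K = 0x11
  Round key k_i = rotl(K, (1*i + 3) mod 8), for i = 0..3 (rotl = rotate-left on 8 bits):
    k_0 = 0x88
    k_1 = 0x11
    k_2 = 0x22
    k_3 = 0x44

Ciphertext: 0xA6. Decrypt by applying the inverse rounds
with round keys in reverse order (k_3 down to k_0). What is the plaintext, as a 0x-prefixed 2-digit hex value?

0xC9

s_0 = ciphertext = 0xA6
s_1 = InvRound(s_0, k_3) = 0x68
s_2 = InvRound(s_1, k_2) = 0xAA
s_3 = InvRound(s_2, k_1) = 0xDE
s_4 = InvRound(s_3, k_0) = 0xC9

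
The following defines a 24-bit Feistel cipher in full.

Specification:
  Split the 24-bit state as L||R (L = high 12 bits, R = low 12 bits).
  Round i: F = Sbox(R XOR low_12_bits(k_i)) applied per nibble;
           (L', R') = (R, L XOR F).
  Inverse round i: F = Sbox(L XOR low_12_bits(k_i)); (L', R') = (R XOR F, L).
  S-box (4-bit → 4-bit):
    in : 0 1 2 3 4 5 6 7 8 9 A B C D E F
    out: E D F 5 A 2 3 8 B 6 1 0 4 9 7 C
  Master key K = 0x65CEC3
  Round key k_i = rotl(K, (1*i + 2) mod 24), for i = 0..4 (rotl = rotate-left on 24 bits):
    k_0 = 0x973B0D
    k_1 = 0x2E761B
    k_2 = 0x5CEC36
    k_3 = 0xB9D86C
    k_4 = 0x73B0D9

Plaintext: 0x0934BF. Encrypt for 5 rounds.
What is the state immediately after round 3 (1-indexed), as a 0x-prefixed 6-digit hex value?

0x507AC1

s_0 = plaintext = 0x0934BF
s_1 = Round(s_0, k_0) = 0x4BFC9C
s_2 = Round(s_1, k_1) = 0xC9C507
s_3 = Round(s_2, k_2) = 0x507AC1
s_4 = Round(s_3, k_3) = 0xAC1A1E
s_5 = Round(s_4, k_4) = 0xA1EB89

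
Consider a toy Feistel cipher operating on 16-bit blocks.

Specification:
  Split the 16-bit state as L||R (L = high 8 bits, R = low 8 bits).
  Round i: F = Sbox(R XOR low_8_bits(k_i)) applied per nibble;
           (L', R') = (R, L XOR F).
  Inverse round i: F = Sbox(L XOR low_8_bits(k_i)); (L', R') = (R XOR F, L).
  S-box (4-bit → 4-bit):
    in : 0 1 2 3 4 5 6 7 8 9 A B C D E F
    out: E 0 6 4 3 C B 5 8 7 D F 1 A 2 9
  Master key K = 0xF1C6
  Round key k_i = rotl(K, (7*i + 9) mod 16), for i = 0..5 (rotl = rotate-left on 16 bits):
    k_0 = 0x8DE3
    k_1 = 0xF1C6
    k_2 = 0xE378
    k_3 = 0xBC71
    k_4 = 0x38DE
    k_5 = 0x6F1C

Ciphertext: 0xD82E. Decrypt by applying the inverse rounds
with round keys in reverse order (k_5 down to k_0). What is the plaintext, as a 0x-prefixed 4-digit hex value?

0xABD3

s_0 = ciphertext = 0xD82E
s_1 = InvRound(s_0, k_5) = 0x3DD8
s_2 = InvRound(s_1, k_4) = 0xFC3D
s_3 = InvRound(s_2, k_3) = 0xB7FC
s_4 = InvRound(s_3, k_2) = 0xE5B7
s_5 = InvRound(s_4, k_1) = 0xD3E5
s_6 = InvRound(s_5, k_0) = 0xABD3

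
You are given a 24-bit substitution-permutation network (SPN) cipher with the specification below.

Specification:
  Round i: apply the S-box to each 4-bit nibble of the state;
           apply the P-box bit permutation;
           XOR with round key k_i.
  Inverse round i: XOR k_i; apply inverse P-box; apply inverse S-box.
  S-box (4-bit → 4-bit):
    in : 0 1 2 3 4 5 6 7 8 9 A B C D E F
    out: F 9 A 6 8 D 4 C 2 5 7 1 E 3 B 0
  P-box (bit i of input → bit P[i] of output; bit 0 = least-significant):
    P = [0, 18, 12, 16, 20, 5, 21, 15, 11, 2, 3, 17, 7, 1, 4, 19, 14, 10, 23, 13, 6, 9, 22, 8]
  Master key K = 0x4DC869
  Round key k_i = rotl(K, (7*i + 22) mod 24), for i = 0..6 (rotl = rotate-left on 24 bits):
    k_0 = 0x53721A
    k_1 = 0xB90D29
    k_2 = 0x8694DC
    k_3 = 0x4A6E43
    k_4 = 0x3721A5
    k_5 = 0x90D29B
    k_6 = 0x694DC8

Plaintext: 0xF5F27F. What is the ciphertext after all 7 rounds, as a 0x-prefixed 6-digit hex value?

0xE240AE

s_0 = plaintext = 0xF5F27F
s_1 = Round(s_0, k_0) = 0xF1921E
s_2 = Round(s_1, k_1) = 0xAEEDBC
s_3 = Round(s_2, k_2) = 0xDBEA1A
s_4 = Round(s_3, k_3) = 0x56B48C
s_5 = Round(s_4, k_4) = 0xF03045
s_6 = Round(s_5, k_5) = 0x132E84
s_7 = Round(s_6, k_6) = 0xE240AE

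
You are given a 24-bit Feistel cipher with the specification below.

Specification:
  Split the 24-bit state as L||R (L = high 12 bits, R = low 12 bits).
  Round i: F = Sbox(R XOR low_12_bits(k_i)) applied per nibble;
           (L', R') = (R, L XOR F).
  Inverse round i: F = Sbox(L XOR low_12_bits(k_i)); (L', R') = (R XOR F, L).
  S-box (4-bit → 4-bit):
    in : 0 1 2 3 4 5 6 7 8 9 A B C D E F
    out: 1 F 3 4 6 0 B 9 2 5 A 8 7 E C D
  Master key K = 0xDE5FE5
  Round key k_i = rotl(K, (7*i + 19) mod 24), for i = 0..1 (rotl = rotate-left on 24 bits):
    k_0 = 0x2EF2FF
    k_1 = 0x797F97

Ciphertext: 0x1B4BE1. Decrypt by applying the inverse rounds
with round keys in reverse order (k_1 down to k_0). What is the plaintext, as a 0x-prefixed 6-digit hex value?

0x18E7D5

s_0 = ciphertext = 0x1B4BE1
s_1 = InvRound(s_0, k_1) = 0x7D51B4
s_2 = InvRound(s_1, k_0) = 0x18E7D5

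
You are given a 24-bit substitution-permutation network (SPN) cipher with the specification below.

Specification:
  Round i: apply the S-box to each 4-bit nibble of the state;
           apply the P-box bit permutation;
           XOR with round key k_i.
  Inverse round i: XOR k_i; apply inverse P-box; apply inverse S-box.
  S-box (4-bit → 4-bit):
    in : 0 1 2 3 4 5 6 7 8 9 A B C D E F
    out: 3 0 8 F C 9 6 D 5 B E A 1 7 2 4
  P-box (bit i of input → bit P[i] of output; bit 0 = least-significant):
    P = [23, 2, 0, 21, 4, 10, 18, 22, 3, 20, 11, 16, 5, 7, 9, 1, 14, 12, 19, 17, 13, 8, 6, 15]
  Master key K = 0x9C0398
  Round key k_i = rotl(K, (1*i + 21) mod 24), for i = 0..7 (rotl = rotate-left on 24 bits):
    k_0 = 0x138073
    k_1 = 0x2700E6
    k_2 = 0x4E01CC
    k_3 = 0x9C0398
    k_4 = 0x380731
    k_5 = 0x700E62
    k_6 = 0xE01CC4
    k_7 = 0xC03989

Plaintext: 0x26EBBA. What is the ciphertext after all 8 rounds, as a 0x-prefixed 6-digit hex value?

s_0 = plaintext = 0x26EBBA
s_1 = Round(s_0, k_0) = 0x6A14F6
s_2 = Round(s_1, k_1) = 0x2819A3
s_3 = Round(s_2, k_2) = 0xB3C5C1
s_4 = Round(s_3, k_3) = 0x97D2A0
s_5 = Round(s_4, k_4) = 0xF7E095
s_6 = Round(s_5, k_5) = 0x8A4ABA
s_7 = Round(s_6, k_6) = 0x9B2283
s_8 = Round(s_7, k_7) = 0x67889E

0x67889E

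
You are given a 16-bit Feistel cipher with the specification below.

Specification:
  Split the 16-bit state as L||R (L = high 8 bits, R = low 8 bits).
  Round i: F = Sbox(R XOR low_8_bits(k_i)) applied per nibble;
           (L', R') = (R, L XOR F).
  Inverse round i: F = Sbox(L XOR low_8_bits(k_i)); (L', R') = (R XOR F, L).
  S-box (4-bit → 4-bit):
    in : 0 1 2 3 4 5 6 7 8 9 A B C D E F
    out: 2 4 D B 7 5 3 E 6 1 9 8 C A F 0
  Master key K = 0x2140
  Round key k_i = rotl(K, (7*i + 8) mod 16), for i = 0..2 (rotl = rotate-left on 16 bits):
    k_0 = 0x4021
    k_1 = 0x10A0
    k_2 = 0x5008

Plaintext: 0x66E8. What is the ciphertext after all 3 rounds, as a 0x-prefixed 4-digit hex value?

s_0 = plaintext = 0x66E8
s_1 = Round(s_0, k_0) = 0xE8A7
s_2 = Round(s_1, k_1) = 0xA7C6
s_3 = Round(s_2, k_2) = 0xC668

0xC668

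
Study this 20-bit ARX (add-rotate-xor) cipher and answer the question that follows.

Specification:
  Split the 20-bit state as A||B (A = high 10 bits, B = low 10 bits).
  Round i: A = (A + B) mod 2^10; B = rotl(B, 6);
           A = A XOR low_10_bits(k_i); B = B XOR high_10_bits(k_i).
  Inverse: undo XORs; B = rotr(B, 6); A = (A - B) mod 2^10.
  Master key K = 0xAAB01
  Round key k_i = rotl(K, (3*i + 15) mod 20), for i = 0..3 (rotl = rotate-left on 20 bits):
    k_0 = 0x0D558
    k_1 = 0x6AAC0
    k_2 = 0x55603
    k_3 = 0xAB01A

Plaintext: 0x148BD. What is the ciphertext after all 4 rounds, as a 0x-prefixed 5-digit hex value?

0xDFF8F

s_0 = plaintext = 0x148BD
s_1 = Round(s_0, k_0) = 0x15F7E
s_2 = Round(s_1, k_1) = 0x4561D
s_3 = Round(s_2, k_2) = 0x4C634
s_4 = Round(s_3, k_3) = 0xDFF8F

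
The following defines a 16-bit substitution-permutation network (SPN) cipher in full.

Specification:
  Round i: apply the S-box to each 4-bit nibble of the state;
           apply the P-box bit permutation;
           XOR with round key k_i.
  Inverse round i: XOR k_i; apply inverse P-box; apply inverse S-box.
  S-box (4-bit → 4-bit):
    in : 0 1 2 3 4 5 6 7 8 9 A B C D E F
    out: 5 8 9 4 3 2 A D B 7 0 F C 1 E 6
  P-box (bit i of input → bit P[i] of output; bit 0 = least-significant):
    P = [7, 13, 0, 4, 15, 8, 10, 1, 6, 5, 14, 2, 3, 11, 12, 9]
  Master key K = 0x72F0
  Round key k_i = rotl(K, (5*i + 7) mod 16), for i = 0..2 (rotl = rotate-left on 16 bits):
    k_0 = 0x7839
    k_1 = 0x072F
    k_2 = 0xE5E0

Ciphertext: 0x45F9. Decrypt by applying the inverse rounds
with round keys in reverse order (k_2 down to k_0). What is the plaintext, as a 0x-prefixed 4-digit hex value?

s_0 = ciphertext = 0x45F9
s_1 = InvRound(s_0, k_2) = 0xDADE
s_2 = InvRound(s_1, k_1) = 0xF997
s_3 = InvRound(s_2, k_0) = 0xD68D

0xD68D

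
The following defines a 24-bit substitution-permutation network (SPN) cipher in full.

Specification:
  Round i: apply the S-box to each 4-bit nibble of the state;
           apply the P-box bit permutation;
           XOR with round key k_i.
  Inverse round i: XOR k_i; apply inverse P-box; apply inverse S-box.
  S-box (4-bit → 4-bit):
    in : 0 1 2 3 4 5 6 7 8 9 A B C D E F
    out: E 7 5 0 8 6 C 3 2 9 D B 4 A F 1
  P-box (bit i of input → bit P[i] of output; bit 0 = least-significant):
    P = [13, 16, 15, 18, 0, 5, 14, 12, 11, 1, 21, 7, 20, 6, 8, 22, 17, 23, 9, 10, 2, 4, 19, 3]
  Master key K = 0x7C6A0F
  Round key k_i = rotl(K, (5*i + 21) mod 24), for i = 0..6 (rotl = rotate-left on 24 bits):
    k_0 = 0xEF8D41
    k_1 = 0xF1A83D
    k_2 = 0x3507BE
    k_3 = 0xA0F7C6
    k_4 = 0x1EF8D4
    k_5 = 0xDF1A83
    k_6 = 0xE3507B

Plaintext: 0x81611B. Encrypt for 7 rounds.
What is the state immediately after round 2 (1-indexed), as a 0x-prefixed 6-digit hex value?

s_0 = plaintext = 0x81611B
s_1 = Round(s_0, k_0) = 0x08E672
s_2 = Round(s_1, k_1) = 0x0909C4
s_3 = Round(s_2, k_2) = 0x7B4A66
s_4 = Round(s_3, k_3) = 0x462B52
s_5 = Round(s_4, k_4) = 0x0E177E
s_6 = Round(s_5, k_5) = 0x40B5F8
s_7 = Round(s_6, k_6) = 0x125630

0x0909C4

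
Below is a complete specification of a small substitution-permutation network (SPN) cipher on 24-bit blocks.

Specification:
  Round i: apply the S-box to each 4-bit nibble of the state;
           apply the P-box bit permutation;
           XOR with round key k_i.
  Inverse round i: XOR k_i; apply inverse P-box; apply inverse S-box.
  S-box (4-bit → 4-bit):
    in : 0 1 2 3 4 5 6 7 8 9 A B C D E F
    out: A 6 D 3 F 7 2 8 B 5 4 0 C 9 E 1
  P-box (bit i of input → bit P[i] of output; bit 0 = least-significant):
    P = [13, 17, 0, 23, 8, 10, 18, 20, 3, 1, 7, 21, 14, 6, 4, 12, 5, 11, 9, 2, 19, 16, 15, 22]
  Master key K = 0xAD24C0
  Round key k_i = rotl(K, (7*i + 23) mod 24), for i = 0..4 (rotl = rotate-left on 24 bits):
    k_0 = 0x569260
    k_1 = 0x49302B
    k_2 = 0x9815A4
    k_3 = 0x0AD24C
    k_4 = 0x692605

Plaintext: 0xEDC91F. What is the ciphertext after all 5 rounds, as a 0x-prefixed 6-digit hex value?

s_0 = plaintext = 0xEDC91F
s_1 = Round(s_0, k_0) = 0x1326DC
s_2 = Round(s_1, k_1) = 0xD8E918
s_3 = Round(s_2, k_2) = 0x562958
s_4 = Round(s_3, k_3) = 0x852FD4
s_5 = Round(s_4, k_4) = 0xB25D3C

0xB25D3C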